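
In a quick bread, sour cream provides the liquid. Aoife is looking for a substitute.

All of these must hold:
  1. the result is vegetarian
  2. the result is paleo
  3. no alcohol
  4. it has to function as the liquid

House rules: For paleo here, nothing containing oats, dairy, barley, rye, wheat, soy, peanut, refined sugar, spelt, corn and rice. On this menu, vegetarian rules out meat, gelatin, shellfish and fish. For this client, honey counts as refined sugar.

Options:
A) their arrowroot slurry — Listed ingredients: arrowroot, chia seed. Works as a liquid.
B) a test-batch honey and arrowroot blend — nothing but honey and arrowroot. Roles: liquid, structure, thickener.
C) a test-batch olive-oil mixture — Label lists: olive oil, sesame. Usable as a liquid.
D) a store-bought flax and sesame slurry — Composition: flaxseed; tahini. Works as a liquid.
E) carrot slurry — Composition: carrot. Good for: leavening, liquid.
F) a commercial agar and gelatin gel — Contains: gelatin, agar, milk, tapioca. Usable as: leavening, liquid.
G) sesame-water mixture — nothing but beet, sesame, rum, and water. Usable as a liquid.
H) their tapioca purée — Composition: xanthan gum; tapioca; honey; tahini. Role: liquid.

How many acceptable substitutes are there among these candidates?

A: vegetarian, no alcohol — keep
B: has honey, so not paleo — no
C: works as a liquid, vegetarian, paleo — valid
D: only tahini and flaxseed; none excluded — keep
E: only carrot; none excluded — valid
F: has milk, so not paleo; has gelatin, so not vegetarian — no
G: has rum, so not alcohol-free — no
H: has honey, so not paleo — out

4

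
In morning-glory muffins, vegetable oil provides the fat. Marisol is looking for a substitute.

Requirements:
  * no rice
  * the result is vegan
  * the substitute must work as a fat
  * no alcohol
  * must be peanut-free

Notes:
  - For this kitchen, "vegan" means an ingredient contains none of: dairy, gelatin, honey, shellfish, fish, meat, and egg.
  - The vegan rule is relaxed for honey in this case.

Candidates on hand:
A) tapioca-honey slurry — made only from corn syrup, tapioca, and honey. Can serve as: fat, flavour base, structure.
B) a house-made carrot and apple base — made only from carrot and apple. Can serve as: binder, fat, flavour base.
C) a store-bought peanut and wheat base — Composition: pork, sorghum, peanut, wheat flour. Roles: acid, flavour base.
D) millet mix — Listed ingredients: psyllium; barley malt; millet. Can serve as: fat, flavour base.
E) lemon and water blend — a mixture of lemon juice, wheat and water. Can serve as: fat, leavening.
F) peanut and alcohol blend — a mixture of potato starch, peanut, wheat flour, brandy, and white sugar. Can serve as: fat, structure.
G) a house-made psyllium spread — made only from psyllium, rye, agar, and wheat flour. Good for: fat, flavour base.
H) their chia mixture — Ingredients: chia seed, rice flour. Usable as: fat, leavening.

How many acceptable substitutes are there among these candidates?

5

A: honey is permitted under the vegan carve-out; nothing else excluded — keep
B: no alcohol, no rice — keep
C: not usable as a fat; has pork, so not vegan (and 1 more) — no
D: nothing on the exclusion list — valid
E: only wheat, water, and lemon juice; none excluded — keep
F: has brandy, so not alcohol-free; has peanut, so not peanut-free — out
G: rye and wheat flour etc. — none of it excluded — OK
H: has rice flour, so not rice-free — out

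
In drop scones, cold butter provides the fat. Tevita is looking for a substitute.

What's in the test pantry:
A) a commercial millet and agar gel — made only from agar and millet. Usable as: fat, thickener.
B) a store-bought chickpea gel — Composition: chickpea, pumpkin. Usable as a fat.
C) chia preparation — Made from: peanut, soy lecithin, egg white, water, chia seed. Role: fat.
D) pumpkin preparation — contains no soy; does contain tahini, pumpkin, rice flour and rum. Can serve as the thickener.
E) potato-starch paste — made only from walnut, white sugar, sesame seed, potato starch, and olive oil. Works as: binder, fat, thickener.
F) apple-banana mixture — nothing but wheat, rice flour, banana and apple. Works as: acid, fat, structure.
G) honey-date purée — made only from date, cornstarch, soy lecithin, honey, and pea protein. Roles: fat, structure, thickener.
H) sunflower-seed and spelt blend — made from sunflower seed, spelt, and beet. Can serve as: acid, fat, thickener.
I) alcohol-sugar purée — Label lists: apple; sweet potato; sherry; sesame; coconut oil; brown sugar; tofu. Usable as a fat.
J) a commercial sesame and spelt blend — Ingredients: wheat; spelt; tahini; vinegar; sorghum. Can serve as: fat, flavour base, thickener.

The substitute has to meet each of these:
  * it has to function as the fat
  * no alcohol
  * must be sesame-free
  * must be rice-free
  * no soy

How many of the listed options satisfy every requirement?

3

A: works as a fat, no alcohol, no soy — keep
B: all constraints satisfied — valid
C: has soy lecithin, so not soy-free — no
D: not usable as a fat; has rum, so not alcohol-free (and 2 more) — out
E: has sesame seed, so not sesame-free — out
F: has rice flour, so not rice-free — reject
G: has soy lecithin, so not soy-free — out
H: only spelt, beet, and sunflower seed; none excluded — OK
I: has tofu, so not soy-free; has sherry, so not alcohol-free (and 1 more) — no
J: has tahini, so not sesame-free — out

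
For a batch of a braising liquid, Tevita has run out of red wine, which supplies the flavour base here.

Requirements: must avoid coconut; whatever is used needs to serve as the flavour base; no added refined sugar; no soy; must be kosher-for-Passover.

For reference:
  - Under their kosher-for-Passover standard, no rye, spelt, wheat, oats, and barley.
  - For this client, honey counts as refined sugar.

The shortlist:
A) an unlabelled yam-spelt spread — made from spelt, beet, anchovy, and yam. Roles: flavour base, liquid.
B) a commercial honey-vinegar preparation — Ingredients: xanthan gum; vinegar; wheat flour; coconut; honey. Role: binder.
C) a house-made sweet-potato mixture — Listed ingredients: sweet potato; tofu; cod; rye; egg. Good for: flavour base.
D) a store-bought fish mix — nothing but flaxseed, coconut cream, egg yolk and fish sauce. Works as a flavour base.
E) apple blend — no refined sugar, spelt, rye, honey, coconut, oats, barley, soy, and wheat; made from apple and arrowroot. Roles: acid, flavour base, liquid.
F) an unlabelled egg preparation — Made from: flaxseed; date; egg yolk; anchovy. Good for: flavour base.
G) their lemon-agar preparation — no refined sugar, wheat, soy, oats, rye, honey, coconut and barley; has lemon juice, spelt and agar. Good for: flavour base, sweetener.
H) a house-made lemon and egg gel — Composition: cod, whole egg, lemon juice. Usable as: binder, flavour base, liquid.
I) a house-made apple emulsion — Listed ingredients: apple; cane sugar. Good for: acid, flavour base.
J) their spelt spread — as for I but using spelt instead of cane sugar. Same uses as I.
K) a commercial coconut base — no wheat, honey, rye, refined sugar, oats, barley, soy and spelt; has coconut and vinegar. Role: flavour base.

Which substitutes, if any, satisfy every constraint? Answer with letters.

A: has spelt, so not kosher-for-Passover — out
B: not usable as a flavour base; has wheat flour, so not kosher-for-Passover (and 2 more) — reject
C: has rye, so not kosher-for-Passover; has tofu, so not soy-free — reject
D: has coconut cream, so not coconut-free — out
E: works as a flavour base, no soy, no-added-sugar — valid
F: works as a flavour base, kosher-for-Passover, no coconut — valid
G: has spelt, so not kosher-for-Passover — out
H: works as a flavour base, no-added-sugar, no soy — valid
I: has cane sugar, so not no-added-sugar — reject
J: has spelt, so not kosher-for-Passover — reject
K: has coconut, so not coconut-free — reject

E, F, H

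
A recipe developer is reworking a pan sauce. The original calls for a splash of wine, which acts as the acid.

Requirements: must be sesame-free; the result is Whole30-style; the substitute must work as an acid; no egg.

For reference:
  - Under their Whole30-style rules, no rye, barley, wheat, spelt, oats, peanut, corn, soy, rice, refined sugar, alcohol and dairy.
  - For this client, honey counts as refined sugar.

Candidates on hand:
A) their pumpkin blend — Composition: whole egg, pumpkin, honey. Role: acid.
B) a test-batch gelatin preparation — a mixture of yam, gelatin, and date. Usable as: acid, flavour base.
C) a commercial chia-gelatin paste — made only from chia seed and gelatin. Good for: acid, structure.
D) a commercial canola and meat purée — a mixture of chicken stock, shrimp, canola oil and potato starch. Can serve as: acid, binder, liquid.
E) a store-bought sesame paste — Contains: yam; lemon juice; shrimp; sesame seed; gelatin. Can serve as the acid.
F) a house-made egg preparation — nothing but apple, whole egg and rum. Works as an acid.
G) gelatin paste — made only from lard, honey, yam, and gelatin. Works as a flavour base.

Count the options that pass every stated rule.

3

A: has honey, so not Whole30-style; has whole egg, so not egg-free — reject
B: only gelatin, date, and yam; none excluded — valid
C: only gelatin and chia seed; none excluded — valid
D: every rule checks out — valid
E: has sesame seed, so not sesame-free — reject
F: has rum, so not Whole30-style; has whole egg, so not egg-free — no
G: not usable as an acid; has honey, so not Whole30-style — reject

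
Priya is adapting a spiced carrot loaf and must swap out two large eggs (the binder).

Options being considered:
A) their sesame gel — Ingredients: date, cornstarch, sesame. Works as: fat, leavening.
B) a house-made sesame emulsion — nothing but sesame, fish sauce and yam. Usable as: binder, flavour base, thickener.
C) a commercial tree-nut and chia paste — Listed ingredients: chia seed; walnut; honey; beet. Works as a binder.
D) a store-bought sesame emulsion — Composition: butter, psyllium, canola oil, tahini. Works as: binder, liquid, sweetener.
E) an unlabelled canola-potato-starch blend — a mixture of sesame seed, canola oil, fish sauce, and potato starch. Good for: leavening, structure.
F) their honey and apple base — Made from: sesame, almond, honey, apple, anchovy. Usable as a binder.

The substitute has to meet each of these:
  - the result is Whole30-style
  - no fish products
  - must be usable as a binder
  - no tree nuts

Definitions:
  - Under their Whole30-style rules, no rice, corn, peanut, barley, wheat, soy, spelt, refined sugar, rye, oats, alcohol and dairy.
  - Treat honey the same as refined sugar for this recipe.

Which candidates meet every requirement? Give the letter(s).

A: not usable as a binder; has cornstarch, so not Whole30-style — reject
B: has fish sauce, so not fish-free — out
C: has honey, so not Whole30-style; has walnut, so not tree-nut-free — reject
D: has butter, so not Whole30-style — reject
E: not usable as a binder; has fish sauce, so not fish-free — reject
F: has honey, so not Whole30-style; has anchovy, so not fish-free (and 1 more) — out

none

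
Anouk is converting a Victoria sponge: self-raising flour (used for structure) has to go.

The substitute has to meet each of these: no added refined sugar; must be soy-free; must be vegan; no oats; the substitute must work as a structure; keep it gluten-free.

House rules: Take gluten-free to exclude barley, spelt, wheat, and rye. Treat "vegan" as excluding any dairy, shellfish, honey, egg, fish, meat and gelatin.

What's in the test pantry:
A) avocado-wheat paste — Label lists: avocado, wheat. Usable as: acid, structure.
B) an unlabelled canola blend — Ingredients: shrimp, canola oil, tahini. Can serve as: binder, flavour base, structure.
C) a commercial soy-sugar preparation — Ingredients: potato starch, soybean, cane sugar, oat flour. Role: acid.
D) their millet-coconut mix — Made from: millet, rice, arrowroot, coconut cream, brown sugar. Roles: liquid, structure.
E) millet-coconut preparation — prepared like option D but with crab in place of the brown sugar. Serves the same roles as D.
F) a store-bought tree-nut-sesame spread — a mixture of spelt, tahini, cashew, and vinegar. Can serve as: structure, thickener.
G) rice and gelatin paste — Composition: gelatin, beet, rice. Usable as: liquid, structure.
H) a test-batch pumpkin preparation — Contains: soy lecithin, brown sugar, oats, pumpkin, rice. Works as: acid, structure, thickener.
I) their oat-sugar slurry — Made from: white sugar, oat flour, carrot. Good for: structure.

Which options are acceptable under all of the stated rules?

A: has wheat, so not gluten-free — reject
B: has shrimp, so not vegan — reject
C: not usable as a structure; has soybean, so not soy-free (and 2 more) — out
D: has brown sugar, so not no-added-sugar — out
E: has crab, so not vegan — no
F: has spelt, so not gluten-free — out
G: has gelatin, so not vegan — reject
H: has soy lecithin, so not soy-free; has brown sugar, so not no-added-sugar (and 1 more) — no
I: has white sugar, so not no-added-sugar; has oat flour, so not oat-free — reject

none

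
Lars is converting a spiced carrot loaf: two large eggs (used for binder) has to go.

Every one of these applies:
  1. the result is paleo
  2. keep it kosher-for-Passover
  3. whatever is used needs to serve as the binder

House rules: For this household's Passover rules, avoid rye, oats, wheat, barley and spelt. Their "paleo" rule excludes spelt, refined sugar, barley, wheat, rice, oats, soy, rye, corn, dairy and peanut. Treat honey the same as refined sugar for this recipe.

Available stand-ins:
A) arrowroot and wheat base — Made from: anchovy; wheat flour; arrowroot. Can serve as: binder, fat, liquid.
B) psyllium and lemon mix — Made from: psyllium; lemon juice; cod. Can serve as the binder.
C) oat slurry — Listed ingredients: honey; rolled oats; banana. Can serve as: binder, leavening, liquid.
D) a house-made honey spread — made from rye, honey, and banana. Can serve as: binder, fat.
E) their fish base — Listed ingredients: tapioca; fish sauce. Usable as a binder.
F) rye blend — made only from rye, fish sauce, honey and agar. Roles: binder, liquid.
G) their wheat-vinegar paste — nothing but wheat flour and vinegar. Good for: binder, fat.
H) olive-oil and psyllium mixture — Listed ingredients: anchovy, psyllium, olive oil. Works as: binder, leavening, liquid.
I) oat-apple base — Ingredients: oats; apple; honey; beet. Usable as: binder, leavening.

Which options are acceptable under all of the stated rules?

A: has wheat flour, so not kosher-for-Passover; has wheat flour, so not paleo — out
B: only cod, psyllium and lemon juice; none excluded — valid
C: has rolled oats, so not kosher-for-Passover; has honey, so not paleo — reject
D: has rye, so not kosher-for-Passover; has honey, so not paleo — no
E: only fish sauce and tapioca; none excluded — keep
F: has rye, so not kosher-for-Passover; has honey, so not paleo — reject
G: has wheat flour, so not kosher-for-Passover; has wheat flour, so not paleo — out
H: works as a binder, paleo, kosher-for-Passover — OK
I: has oats, so not kosher-for-Passover; has honey, so not paleo — no

B, E, H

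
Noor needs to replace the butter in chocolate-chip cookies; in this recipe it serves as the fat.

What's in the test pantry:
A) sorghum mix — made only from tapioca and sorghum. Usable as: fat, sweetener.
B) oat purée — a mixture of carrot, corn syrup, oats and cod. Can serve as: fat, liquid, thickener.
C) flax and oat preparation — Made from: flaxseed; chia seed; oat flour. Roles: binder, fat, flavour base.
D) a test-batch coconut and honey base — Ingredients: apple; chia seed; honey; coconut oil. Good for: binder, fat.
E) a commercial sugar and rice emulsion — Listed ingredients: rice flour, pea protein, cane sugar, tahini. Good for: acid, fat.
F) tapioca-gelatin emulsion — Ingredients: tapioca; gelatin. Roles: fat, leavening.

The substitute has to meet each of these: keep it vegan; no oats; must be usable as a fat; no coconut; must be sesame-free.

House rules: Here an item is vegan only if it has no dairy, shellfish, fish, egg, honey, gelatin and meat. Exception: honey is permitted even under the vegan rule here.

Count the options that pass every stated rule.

A: every rule checks out — keep
B: has cod, so not vegan; has oats, so not oat-free — reject
C: has oat flour, so not oat-free — no
D: has coconut oil, so not coconut-free — out
E: has tahini, so not sesame-free — no
F: has gelatin, so not vegan — out

1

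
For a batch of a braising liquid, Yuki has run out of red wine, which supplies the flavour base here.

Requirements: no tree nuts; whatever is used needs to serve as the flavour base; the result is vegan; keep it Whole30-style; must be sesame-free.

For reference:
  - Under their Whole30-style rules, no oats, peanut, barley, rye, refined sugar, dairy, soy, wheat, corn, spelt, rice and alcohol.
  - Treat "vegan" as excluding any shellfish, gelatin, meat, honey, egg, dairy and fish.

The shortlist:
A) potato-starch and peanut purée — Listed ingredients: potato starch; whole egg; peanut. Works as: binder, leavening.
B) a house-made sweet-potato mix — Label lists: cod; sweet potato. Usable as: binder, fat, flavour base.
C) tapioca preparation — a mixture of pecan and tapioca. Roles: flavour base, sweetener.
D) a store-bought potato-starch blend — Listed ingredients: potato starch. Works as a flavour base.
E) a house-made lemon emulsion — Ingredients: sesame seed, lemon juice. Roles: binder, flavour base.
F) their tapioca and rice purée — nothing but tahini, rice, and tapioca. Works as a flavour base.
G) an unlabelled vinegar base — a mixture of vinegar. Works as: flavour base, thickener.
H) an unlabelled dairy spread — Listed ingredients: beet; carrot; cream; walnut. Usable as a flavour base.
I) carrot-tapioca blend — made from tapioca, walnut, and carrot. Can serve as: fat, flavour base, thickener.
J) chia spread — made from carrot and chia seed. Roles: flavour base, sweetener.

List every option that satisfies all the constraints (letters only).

D, G, J

A: not usable as a flavour base; has peanut, so not Whole30-style (and 1 more) — out
B: has cod, so not vegan — reject
C: has pecan, so not tree-nut-free — out
D: all constraints satisfied — keep
E: has sesame seed, so not sesame-free — out
F: has rice, so not Whole30-style; has tahini, so not sesame-free — no
G: all constraints satisfied — valid
H: has cream, so not Whole30-style; has cream, so not vegan (and 1 more) — reject
I: has walnut, so not tree-nut-free — out
J: only chia seed and carrot; none excluded — keep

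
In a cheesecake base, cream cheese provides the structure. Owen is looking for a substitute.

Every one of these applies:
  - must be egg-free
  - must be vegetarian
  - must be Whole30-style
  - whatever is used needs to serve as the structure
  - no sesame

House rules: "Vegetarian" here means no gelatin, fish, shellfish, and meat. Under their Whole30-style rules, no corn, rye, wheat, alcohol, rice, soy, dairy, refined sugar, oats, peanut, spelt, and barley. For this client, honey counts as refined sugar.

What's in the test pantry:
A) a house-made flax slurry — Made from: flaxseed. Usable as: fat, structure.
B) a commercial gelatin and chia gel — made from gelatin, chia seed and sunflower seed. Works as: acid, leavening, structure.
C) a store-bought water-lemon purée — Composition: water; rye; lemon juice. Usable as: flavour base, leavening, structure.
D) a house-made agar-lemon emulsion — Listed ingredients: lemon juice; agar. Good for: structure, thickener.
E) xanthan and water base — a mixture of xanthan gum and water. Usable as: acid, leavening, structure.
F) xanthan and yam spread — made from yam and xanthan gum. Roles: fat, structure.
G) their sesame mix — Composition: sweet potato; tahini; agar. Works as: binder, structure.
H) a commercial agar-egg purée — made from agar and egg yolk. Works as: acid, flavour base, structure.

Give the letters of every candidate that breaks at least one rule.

A: only flaxseed; none excluded — valid
B: has gelatin, so not vegetarian — no
C: has rye, so not Whole30-style — no
D: works as a structure, no sesame, no egg — OK
E: Whole30-style, no egg — valid
F: only yam and xanthan gum; none excluded — valid
G: has tahini, so not sesame-free — reject
H: has egg yolk, so not egg-free — out

B, C, G, H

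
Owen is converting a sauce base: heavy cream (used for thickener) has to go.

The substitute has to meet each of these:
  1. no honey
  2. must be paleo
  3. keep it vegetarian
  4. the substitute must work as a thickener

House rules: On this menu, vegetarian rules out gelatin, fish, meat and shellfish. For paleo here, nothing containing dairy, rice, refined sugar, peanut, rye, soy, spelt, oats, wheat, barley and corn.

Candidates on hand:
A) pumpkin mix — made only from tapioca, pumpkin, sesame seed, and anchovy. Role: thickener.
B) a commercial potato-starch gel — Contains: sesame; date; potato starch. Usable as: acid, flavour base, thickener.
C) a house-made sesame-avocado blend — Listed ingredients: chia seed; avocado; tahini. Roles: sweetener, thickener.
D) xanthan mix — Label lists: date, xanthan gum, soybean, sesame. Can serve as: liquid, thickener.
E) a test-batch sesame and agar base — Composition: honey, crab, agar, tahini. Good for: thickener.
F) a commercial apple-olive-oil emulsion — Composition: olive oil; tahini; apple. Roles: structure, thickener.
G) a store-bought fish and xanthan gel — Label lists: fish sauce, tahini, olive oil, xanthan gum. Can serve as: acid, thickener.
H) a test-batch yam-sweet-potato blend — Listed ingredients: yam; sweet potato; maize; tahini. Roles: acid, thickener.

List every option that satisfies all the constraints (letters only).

A: has anchovy, so not vegetarian — out
B: vegetarian, no honey — valid
C: only tahini, avocado, and chia seed; none excluded — valid
D: has soybean, so not paleo — no
E: has crab, so not vegetarian; has honey, so not honey-free — reject
F: nothing on the exclusion list — valid
G: has fish sauce, so not vegetarian — out
H: has maize, so not paleo — no

B, C, F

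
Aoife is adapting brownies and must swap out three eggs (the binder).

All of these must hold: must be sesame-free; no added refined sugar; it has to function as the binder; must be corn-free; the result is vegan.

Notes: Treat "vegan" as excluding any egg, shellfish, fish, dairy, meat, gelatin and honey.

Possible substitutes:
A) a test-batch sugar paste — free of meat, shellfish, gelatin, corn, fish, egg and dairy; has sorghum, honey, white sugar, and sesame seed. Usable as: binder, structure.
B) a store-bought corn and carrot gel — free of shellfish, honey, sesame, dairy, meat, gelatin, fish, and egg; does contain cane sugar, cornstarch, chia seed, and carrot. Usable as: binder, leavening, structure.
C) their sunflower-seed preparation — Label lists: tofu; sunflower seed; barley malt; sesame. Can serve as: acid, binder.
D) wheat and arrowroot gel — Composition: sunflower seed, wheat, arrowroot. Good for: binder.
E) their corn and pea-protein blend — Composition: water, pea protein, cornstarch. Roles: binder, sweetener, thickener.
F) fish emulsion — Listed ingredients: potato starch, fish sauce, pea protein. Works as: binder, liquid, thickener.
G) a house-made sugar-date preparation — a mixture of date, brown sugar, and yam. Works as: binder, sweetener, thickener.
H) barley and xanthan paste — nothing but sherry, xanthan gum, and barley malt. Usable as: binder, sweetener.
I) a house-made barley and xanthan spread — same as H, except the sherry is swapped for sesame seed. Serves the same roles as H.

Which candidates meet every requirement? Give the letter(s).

A: has honey, so not vegan; has white sugar, so not no-added-sugar (and 1 more) — reject
B: has cane sugar, so not no-added-sugar; has cornstarch, so not corn-free — out
C: has sesame, so not sesame-free — no
D: only wheat, sunflower seed and arrowroot; none excluded — keep
E: has cornstarch, so not corn-free — out
F: has fish sauce, so not vegan — no
G: has brown sugar, so not no-added-sugar — no
H: all constraints satisfied — OK
I: has sesame seed, so not sesame-free — out

D, H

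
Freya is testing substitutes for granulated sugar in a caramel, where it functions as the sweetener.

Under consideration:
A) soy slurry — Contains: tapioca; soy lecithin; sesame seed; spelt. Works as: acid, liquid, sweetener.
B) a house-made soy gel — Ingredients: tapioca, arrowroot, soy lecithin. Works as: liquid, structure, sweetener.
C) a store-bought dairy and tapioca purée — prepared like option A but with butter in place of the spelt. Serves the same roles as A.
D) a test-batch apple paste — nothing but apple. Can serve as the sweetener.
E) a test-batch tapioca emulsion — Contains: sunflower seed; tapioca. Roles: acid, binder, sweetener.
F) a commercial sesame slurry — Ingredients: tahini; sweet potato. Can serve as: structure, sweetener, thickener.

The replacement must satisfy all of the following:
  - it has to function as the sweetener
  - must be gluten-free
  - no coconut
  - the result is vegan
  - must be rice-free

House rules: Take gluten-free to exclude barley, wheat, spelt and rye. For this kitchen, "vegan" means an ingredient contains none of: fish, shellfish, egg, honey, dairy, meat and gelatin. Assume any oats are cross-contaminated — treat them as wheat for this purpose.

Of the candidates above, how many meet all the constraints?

A: has spelt, so not gluten-free — out
B: gluten-free, no rice — OK
C: has butter, so not vegan — reject
D: only apple; none excluded — valid
E: all constraints satisfied — keep
F: only tahini and sweet potato; none excluded — keep

4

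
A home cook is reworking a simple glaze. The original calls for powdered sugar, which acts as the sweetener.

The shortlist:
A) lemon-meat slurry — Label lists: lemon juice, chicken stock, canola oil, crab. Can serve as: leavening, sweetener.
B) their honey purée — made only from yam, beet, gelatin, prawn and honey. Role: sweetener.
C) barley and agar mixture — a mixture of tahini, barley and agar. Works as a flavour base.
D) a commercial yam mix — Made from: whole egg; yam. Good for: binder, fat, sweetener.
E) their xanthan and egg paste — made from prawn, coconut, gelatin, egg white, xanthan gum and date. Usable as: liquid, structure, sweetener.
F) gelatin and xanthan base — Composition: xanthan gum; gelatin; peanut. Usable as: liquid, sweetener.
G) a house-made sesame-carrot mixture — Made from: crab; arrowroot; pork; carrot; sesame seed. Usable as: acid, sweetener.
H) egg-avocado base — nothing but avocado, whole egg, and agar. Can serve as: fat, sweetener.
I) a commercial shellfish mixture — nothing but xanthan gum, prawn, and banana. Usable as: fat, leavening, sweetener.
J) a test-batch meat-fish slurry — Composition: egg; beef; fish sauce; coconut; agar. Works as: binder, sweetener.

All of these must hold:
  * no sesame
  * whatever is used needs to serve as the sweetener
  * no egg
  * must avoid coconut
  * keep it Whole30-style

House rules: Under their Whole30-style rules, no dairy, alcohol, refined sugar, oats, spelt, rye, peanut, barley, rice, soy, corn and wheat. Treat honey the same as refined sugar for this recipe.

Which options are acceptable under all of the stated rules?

A: every rule checks out — keep
B: has honey, so not Whole30-style — out
C: not usable as a sweetener; has barley, so not Whole30-style (and 1 more) — reject
D: has whole egg, so not egg-free — out
E: has egg white, so not egg-free; has coconut, so not coconut-free — no
F: has peanut, so not Whole30-style — out
G: has sesame seed, so not sesame-free — out
H: has whole egg, so not egg-free — reject
I: Whole30-style, no egg — keep
J: has egg, so not egg-free; has coconut, so not coconut-free — out

A, I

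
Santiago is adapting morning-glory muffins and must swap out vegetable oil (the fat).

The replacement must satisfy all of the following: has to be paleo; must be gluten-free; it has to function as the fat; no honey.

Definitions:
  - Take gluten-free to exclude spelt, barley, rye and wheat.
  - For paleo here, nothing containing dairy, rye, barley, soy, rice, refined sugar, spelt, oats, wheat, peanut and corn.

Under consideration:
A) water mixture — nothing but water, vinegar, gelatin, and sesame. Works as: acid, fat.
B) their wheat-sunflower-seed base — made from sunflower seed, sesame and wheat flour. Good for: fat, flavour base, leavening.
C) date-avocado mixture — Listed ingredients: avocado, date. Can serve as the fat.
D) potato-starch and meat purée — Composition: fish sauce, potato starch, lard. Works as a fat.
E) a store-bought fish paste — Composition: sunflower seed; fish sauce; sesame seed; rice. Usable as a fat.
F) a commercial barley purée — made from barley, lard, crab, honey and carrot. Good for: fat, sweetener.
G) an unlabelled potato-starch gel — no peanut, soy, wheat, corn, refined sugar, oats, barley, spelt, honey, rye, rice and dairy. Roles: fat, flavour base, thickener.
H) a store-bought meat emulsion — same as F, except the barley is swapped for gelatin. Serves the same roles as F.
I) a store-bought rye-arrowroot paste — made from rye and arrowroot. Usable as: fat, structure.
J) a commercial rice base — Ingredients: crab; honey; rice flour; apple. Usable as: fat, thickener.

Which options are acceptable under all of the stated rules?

A: no honey, paleo — valid
B: has wheat flour, so not gluten-free; has wheat flour, so not paleo — reject
C: gluten-free, no honey — OK
D: only fish sauce, lard, and potato starch; none excluded — keep
E: has rice, so not paleo — reject
F: has barley, so not gluten-free; has barley, so not paleo (and 1 more) — no
G: every rule checks out — OK
H: has honey, so not honey-free — out
I: has rye, so not gluten-free; has rye, so not paleo — out
J: has rice flour, so not paleo; has honey, so not honey-free — reject

A, C, D, G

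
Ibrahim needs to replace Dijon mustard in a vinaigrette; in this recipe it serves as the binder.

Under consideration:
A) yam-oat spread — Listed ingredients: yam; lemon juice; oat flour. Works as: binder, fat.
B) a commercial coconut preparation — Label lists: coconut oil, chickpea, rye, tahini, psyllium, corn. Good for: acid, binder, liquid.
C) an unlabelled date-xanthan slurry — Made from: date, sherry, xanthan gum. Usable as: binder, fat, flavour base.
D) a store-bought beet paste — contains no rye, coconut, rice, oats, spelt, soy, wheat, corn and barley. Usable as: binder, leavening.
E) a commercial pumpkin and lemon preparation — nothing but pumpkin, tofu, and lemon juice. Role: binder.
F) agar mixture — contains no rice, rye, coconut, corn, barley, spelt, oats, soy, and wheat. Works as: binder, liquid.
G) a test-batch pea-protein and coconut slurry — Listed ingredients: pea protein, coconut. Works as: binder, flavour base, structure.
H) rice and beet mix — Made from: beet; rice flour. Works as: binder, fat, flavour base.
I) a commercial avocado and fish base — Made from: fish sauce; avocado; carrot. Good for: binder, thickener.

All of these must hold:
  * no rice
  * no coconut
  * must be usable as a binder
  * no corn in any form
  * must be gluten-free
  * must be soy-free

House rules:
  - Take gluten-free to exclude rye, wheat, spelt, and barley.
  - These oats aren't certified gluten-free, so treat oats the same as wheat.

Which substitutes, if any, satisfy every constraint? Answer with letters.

A: has oat flour, so not gluten-free — no
B: has rye, so not gluten-free; has corn, so not corn-free (and 1 more) — no
C: no soy, no corn — OK
D: every rule checks out — valid
E: has tofu, so not soy-free — out
F: works as a binder, no soy, no coconut — valid
G: has coconut, so not coconut-free — reject
H: has rice flour, so not rice-free — reject
I: only fish sauce, carrot and avocado; none excluded — valid

C, D, F, I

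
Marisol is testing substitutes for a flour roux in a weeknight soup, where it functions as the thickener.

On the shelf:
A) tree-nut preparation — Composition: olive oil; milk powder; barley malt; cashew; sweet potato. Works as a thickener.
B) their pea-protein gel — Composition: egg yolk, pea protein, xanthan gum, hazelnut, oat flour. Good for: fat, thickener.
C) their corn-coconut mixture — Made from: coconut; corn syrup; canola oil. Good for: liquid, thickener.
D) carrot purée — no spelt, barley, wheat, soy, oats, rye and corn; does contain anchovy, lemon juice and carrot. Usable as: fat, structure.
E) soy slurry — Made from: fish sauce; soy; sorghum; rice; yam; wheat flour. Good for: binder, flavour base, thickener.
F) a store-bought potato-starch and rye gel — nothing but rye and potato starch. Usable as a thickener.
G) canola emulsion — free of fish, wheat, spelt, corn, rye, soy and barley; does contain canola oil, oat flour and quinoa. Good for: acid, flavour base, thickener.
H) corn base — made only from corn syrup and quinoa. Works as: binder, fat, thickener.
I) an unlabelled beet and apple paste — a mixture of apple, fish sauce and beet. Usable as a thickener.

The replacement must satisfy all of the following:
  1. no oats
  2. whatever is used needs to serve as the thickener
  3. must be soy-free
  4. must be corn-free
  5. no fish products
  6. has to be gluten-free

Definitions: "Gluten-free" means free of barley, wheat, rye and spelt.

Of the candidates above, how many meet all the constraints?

0

A: has barley malt, so not gluten-free — no
B: has oat flour, so not oat-free — no
C: has corn syrup, so not corn-free — out
D: not usable as a thickener; has anchovy, so not fish-free — no
E: has wheat flour, so not gluten-free; has fish sauce, so not fish-free (and 1 more) — no
F: has rye, so not gluten-free — no
G: has oat flour, so not oat-free — no
H: has corn syrup, so not corn-free — reject
I: has fish sauce, so not fish-free — out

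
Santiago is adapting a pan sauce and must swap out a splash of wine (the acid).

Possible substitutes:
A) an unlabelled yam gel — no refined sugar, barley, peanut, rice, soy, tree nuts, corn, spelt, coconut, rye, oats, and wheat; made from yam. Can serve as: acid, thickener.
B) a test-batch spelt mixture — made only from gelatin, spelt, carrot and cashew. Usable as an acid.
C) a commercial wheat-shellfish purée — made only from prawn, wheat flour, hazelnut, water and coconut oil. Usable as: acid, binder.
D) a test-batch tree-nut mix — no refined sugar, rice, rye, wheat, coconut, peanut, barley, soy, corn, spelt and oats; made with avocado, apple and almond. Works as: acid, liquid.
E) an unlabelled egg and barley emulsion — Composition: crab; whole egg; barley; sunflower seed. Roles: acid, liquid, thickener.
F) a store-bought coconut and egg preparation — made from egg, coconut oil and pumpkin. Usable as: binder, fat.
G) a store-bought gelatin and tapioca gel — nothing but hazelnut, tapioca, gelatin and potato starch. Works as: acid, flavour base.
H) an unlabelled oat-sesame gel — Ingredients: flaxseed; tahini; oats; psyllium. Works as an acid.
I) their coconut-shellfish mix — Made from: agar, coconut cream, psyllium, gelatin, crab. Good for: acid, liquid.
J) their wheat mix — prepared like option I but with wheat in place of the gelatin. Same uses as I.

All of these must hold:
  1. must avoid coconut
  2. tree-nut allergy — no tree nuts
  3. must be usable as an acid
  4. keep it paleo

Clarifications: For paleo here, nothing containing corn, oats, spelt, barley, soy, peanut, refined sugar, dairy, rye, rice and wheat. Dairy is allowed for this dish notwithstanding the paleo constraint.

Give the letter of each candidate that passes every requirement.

A: paleo, no tree nuts — keep
B: has spelt, so not paleo; has cashew, so not tree-nut-free — reject
C: has wheat flour, so not paleo; has coconut oil, so not coconut-free (and 1 more) — reject
D: has almond, so not tree-nut-free — out
E: has barley, so not paleo — reject
F: not usable as an acid; has coconut oil, so not coconut-free — reject
G: has hazelnut, so not tree-nut-free — reject
H: has oats, so not paleo — reject
I: has coconut cream, so not coconut-free — reject
J: has wheat, so not paleo; has coconut cream, so not coconut-free — out

A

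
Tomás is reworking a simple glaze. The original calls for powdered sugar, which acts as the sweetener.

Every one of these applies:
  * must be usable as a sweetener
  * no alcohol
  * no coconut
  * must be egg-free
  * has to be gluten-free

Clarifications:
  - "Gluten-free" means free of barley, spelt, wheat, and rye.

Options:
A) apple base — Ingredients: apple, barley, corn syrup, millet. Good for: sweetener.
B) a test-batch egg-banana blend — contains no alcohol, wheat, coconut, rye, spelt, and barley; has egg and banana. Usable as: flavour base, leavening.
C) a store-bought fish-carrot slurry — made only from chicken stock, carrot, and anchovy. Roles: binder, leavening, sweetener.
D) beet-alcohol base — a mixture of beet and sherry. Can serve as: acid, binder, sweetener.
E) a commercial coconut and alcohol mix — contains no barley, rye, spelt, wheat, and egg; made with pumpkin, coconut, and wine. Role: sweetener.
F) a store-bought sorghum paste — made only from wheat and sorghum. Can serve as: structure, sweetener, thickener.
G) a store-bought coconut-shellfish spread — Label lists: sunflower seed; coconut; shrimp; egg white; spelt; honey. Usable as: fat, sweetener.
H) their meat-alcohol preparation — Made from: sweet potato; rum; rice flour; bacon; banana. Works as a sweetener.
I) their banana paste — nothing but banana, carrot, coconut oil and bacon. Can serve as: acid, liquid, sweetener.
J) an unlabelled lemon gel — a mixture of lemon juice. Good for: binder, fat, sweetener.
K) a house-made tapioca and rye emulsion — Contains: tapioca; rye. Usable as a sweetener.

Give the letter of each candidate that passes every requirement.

A: has barley, so not gluten-free — reject
B: not usable as a sweetener; has egg, so not egg-free — reject
C: all constraints satisfied — valid
D: has sherry, so not alcohol-free — no
E: has wine, so not alcohol-free; has coconut, so not coconut-free — no
F: has wheat, so not gluten-free — out
G: has spelt, so not gluten-free; has egg white, so not egg-free (and 1 more) — out
H: has rum, so not alcohol-free — reject
I: has coconut oil, so not coconut-free — out
J: nothing on the exclusion list — valid
K: has rye, so not gluten-free — reject

C, J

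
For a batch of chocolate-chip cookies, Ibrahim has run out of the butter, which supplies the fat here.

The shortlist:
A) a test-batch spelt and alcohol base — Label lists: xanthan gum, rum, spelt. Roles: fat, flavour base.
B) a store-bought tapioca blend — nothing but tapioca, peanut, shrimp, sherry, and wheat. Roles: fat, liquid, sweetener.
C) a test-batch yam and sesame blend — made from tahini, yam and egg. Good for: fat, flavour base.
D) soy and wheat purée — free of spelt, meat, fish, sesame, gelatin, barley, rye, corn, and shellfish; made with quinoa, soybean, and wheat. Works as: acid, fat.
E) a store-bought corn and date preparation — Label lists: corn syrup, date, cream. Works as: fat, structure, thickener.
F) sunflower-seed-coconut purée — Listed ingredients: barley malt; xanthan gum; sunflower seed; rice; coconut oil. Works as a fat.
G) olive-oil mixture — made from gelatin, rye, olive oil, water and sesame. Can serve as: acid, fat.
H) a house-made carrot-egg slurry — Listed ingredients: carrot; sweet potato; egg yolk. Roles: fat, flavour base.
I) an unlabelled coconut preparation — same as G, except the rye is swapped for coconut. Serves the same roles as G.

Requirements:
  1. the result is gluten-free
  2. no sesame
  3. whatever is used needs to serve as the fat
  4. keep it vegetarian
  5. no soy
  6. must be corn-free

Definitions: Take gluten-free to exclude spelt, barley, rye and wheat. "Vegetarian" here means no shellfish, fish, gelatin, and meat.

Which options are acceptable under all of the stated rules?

A: has spelt, so not gluten-free — no
B: has wheat, so not gluten-free; has shrimp, so not vegetarian — no
C: has tahini, so not sesame-free — no
D: has wheat, so not gluten-free; has soybean, so not soy-free — no
E: has corn syrup, so not corn-free — no
F: has barley malt, so not gluten-free — reject
G: has rye, so not gluten-free; has gelatin, so not vegetarian (and 1 more) — no
H: every rule checks out — keep
I: has gelatin, so not vegetarian; has sesame, so not sesame-free — reject

H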